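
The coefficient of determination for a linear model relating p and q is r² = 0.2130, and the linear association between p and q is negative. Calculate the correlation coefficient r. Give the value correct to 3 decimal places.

-0.462

|r| = √0.2130 = 0.462
The association is negative, so r = −0.462.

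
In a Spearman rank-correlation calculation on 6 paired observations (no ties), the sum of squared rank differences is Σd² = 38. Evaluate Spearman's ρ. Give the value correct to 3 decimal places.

-0.086

ρ = 1 − 6Σd² / [n(n²−1)] = 1 − 6×38 / (6×35)
  = 1 − 228/210 = 1 − 1.0857 ≈ -0.086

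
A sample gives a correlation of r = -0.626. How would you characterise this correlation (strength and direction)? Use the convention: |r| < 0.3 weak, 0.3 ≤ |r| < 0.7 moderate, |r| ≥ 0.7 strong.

r = -0.626 < 0 so the relationship is negative.
|r| = 0.626, which falls in the moderate range.

moderate negative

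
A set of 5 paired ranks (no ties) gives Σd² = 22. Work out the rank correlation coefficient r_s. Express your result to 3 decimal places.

-0.100

ρ = 1 − 6Σd² / [n(n²−1)] = 1 − 6×22 / (5×24)
  = 1 − 132/120 = 1 − 1.1000 ≈ -0.100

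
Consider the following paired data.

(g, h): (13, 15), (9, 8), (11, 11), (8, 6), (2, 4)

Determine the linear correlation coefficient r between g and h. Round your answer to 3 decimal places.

0.912

n = 5, Σg = 43, Σh = 44, Σg² = 439, Σh² = 462, Σgh = 444
nΣgh − ΣgΣh = 2220 − 1892 = 328
nΣg² − (Σg)² = 2195 − 1849 = 346; nΣh² − (Σh)² = 2310 − 1936 = 374
r = 328 / √(346 × 374) = 328 / 359.7277 ≈ 0.912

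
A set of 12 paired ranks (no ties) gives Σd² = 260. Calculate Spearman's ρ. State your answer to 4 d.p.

0.0909

ρ = 1 − 6Σd² / [n(n²−1)] = 1 − 6×260 / (12×143)
  = 1 − 1560/1716 = 1 − 0.90909 ≈ 0.0909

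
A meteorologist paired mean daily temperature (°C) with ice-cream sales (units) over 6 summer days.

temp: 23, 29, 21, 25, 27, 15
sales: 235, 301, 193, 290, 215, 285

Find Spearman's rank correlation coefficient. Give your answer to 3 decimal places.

0.429

Rank temp: 3, 6, 2, 4, 5, 1
Rank sales: 3, 6, 1, 5, 2, 4
d = rank(temp) − rank(sales): 0, 0, 1, -1, 3, -3; Σd² = 20
ρ = 1 − 6Σd² / [n(n²−1)] = 1 − 6×20 / (6×35) = 1 − 120/210 ≈ 0.429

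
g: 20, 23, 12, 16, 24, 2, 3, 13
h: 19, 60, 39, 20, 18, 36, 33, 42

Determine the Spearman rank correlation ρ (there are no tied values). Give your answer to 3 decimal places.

-0.286

Rank g: 6, 7, 3, 5, 8, 1, 2, 4
Rank h: 2, 8, 6, 3, 1, 5, 4, 7
d = rank(g) − rank(h): 4, -1, -3, 2, 7, -4, -2, -3; Σd² = 108
ρ = 1 − 6Σd² / [n(n²−1)] = 1 − 6×108 / (8×63) = 1 − 648/504 ≈ -0.286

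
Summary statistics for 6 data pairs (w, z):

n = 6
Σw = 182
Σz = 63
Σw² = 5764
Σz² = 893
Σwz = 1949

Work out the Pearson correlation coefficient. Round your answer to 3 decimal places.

r = (nΣwz − ΣwΣz) / √[(nΣw² − (Σw)²)(nΣz² − (Σz)²)]
Numerator: 6×1949 − 182×63 = 228
Denominator: √[(34584 − 33124)(5358 − 3969)] = √[1460 × 1389] = 1424.0576
r = 228 / 1424.0576 ≈ 0.160

0.160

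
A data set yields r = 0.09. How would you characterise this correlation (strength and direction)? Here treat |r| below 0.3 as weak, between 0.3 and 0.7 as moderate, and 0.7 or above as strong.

r = 0.09 > 0 so the relationship is positive.
|r| = 0.09, which falls in the weak range.

weak positive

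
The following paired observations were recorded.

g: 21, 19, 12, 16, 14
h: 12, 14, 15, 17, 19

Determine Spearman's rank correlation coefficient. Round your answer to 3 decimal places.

-0.700

Rank g: 5, 4, 1, 3, 2
Rank h: 1, 2, 3, 4, 5
d = rank(g) − rank(h): 4, 2, -2, -1, -3; Σd² = 34
ρ = 1 − 6Σd² / [n(n²−1)] = 1 − 6×34 / (5×24) = 1 − 204/120 ≈ -0.700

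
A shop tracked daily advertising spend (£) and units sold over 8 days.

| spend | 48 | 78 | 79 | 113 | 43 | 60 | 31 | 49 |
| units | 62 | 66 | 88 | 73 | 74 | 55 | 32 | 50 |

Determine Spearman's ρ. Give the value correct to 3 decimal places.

0.524

Rank spend: 3, 6, 7, 8, 2, 5, 1, 4
Rank units: 4, 5, 8, 6, 7, 3, 1, 2
d = rank(spend) − rank(units): -1, 1, -1, 2, -5, 2, 0, 2; Σd² = 40
ρ = 1 − 6Σd² / [n(n²−1)] = 1 − 6×40 / (8×63) = 1 − 240/504 ≈ 0.524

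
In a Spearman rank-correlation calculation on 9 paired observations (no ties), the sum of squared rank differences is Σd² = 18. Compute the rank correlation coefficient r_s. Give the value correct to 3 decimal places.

0.850

ρ = 1 − 6Σd² / [n(n²−1)] = 1 − 6×18 / (9×80)
  = 1 − 108/720 = 1 − 0.1500 ≈ 0.850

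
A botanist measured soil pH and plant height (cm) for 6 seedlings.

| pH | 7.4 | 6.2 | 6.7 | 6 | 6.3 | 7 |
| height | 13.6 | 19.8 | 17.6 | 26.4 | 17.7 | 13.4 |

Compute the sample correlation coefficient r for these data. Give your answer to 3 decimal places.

n = 6, Σx = 39.6, Σy = 108.5, Σx² = 262.78, Σy² = 2076.57, Σxy = 705.03
nΣxy − ΣxΣy = 4230.18 − 4296.6 = -66.42
nΣx² − (Σx)² = 1576.68 − 1568.16 = 8.52; nΣy² − (Σy)² = 12459.42 − 11772.25 = 687.17
r = -66.42 / √(8.52 × 687.17) = -66.42 / 76.5159 ≈ -0.868

-0.868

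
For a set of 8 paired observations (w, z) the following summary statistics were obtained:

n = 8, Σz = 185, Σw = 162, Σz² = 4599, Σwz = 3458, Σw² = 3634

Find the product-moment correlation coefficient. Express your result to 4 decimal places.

r = (nΣwz − ΣwΣz) / √[(nΣw² − (Σw)²)(nΣz² − (Σz)²)]
Numerator: 8×3458 − 162×185 = -2306
Denominator: √[(29072 − 26244)(36792 − 34225)] = √[2828 × 2567] = 2694.3415
r = -2306 / 2694.3415 ≈ -0.8559

-0.8559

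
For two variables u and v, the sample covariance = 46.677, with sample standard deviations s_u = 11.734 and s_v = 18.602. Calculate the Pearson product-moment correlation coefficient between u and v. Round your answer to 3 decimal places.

r = Cov(u,v) / (s_u · s_v) = 46.677 / (11.734 × 18.602)
  = 46.677 / 218.2759 ≈ 0.214

0.214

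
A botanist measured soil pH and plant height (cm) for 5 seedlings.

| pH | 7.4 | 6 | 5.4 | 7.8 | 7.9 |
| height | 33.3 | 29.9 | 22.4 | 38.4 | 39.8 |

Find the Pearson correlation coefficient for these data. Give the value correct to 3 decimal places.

0.960

n = 5, Σx = 34.5, Σy = 163.8, Σx² = 243.17, Σy² = 5563.26, Σxy = 1160.72
nΣxy − ΣxΣy = 5803.6 − 5651.1 = 152.5
nΣx² − (Σx)² = 1215.85 − 1190.25 = 25.6; nΣy² − (Σy)² = 27816.3 − 26830.44 = 985.86
r = 152.5 / √(25.6 × 985.86) = 152.5 / 158.8648 ≈ 0.960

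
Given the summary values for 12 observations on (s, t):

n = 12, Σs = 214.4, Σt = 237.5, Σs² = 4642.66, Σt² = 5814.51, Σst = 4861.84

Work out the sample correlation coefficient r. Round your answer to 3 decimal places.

0.650

r = (nΣst − ΣsΣt) / √[(nΣs² − (Σs)²)(nΣt² − (Σt)²)]
Numerator: 12×4861.84 − 214.4×237.5 = 7422.08
Denominator: √[(55711.92 − 45967.36)(69774.12 − 56406.25)] = √[9744.56 × 13367.87] = 11413.3260
r = 7422.08 / 11413.3260 ≈ 0.650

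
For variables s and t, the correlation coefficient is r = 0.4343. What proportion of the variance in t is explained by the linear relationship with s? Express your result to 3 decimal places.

0.189

r² = (0.4343)² = 0.189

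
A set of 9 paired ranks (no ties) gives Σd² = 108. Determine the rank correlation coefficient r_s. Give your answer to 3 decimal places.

0.100

ρ = 1 − 6Σd² / [n(n²−1)] = 1 − 6×108 / (9×80)
  = 1 − 648/720 = 1 − 0.9000 ≈ 0.100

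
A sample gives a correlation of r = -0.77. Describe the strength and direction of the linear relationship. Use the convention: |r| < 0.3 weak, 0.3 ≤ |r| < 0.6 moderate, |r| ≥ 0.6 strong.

r = -0.77 < 0 so the relationship is negative.
|r| = 0.77, which falls in the strong range.

strong negative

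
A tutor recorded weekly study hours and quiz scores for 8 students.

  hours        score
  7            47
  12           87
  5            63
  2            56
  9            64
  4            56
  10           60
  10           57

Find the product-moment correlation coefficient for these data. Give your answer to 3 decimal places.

0.553

n = 8, Σx = 59, Σy = 490, Σx² = 519, Σy² = 30964, Σxy = 3770
nΣxy − ΣxΣy = 30160 − 28910 = 1250
nΣx² − (Σx)² = 4152 − 3481 = 671; nΣy² − (Σy)² = 247712 − 240100 = 7612
r = 1250 / √(671 × 7612) = 1250 / 2260.0115 ≈ 0.553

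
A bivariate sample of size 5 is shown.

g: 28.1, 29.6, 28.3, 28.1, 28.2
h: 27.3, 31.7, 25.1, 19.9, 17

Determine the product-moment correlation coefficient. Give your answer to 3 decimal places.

n = 5, Σg = 142.3, Σh = 121, Σg² = 4051.51, Σh² = 3065.2, Σgh = 3454.37
nΣgh − ΣgΣh = 17271.85 − 17218.3 = 53.55
nΣg² − (Σg)² = 20257.55 − 20249.29 = 8.26; nΣh² − (Σh)² = 15326 − 14641 = 685
r = 53.55 / √(8.26 × 685) = 53.55 / 75.2203 ≈ 0.712

0.712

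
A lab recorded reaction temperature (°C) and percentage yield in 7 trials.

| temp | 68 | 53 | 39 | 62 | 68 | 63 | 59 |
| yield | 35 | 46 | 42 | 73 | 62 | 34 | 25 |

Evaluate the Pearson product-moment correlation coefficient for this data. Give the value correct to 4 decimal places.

n = 7, Σx = 412, Σy = 317, Σx² = 24872, Σy² = 16059, Σxy = 18815
nΣxy − ΣxΣy = 131705 − 130604 = 1101
nΣx² − (Σx)² = 174104 − 169744 = 4360; nΣy² − (Σy)² = 112413 − 100489 = 11924
r = 1101 / √(4360 × 11924) = 1101 / 7210.3148 ≈ 0.1527

0.1527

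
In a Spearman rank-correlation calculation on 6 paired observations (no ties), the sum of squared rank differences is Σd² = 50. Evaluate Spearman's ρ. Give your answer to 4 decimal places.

-0.4286

ρ = 1 − 6Σd² / [n(n²−1)] = 1 − 6×50 / (6×35)
  = 1 − 300/210 = 1 − 1.42857 ≈ -0.4286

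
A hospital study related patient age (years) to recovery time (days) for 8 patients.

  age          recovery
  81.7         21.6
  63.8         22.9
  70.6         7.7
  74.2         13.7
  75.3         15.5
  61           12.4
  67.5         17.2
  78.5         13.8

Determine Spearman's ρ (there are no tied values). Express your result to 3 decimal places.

Rank age: 8, 2, 4, 5, 6, 1, 3, 7
Rank recovery: 7, 8, 1, 3, 5, 2, 6, 4
d = rank(age) − rank(recovery): 1, -6, 3, 2, 1, -1, -3, 3; Σd² = 70
ρ = 1 − 6Σd² / [n(n²−1)] = 1 − 6×70 / (8×63) = 1 − 420/504 ≈ 0.167

0.167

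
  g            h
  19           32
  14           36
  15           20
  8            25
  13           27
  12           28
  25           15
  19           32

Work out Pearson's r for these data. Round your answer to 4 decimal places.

-0.3080

n = 8, Σg = 125, Σh = 215, Σg² = 2145, Σh² = 6107, Σgh = 3282
nΣgh − ΣgΣh = 26256 − 26875 = -619
nΣg² − (Σg)² = 17160 − 15625 = 1535; nΣh² − (Σh)² = 48856 − 46225 = 2631
r = -619 / √(1535 × 2631) = -619 / 2009.6231 ≈ -0.3080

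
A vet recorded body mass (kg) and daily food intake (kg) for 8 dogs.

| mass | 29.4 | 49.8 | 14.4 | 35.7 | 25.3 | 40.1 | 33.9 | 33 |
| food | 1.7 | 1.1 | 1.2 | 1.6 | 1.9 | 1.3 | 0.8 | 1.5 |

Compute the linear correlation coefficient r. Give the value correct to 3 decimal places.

-0.269

n = 8, Σx = 261.6, Σy = 11.1, Σx² = 9312.56, Σy² = 16.29, Σxy = 355.98
nΣxy − ΣxΣy = 2847.84 − 2903.76 = -55.92
nΣx² − (Σx)² = 74500.48 − 68434.56 = 6065.92; nΣy² − (Σy)² = 130.32 − 123.21 = 7.11
r = -55.92 / √(6065.92 × 7.11) = -55.92 / 207.6745 ≈ -0.269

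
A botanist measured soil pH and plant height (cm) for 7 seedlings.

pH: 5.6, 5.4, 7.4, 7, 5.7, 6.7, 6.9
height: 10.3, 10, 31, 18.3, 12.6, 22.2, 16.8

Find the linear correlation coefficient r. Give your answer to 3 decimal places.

0.882

n = 7, Σx = 44.7, Σy = 121.2, Σx² = 289.27, Σy² = 2435.82, Σxy = 805.66
nΣxy − ΣxΣy = 5639.62 − 5417.64 = 221.98
nΣx² − (Σx)² = 2024.89 − 1998.09 = 26.8; nΣy² − (Σy)² = 17050.74 − 14689.44 = 2361.3
r = 221.98 / √(26.8 × 2361.3) = 221.98 / 251.5608 ≈ 0.882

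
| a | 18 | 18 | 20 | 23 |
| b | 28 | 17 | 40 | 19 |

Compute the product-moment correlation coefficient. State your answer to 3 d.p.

n = 4, Σa = 79, Σb = 104, Σa² = 1577, Σb² = 3034, Σab = 2047
nΣab − ΣaΣb = 8188 − 8216 = -28
nΣa² − (Σa)² = 6308 − 6241 = 67; nΣb² − (Σb)² = 12136 − 10816 = 1320
r = -28 / √(67 × 1320) = -28 / 297.3886 ≈ -0.094

-0.094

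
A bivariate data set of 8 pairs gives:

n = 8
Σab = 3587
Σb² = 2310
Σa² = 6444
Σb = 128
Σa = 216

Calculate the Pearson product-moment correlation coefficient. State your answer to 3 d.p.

0.327

r = (nΣab − ΣaΣb) / √[(nΣa² − (Σa)²)(nΣb² − (Σb)²)]
Numerator: 8×3587 − 216×128 = 1048
Denominator: √[(51552 − 46656)(18480 − 16384)] = √[4896 × 2096] = 3203.4382
r = 1048 / 3203.4382 ≈ 0.327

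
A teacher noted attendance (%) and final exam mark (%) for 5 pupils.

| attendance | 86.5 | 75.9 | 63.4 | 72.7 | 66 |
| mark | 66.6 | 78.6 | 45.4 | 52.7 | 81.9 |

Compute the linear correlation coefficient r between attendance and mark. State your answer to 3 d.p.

n = 5, Σx = 364.5, Σy = 325.2, Σx² = 26903.91, Σy² = 22159.58, Σxy = 23841.69
nΣxy − ΣxΣy = 119208.45 − 118535.4 = 673.05
nΣx² − (Σx)² = 134519.55 − 132860.25 = 1659.3; nΣy² − (Σy)² = 110797.9 − 105755.04 = 5042.86
r = 673.05 / √(1659.3 × 5042.86) = 673.05 / 2892.6835 ≈ 0.233

0.233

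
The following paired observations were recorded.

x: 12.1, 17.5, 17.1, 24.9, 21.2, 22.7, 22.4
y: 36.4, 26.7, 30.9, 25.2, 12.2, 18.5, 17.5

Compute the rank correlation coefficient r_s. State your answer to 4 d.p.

-0.6429

Rank x: 1, 3, 2, 7, 4, 6, 5
Rank y: 7, 5, 6, 4, 1, 3, 2
d = rank(x) − rank(y): -6, -2, -4, 3, 3, 3, 3; Σd² = 92
ρ = 1 − 6Σd² / [n(n²−1)] = 1 − 6×92 / (7×48) = 1 − 552/336 ≈ -0.6429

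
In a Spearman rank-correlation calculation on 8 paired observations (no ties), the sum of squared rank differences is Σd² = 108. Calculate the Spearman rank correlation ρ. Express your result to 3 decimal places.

-0.286

ρ = 1 − 6Σd² / [n(n²−1)] = 1 − 6×108 / (8×63)
  = 1 − 648/504 = 1 − 1.2857 ≈ -0.286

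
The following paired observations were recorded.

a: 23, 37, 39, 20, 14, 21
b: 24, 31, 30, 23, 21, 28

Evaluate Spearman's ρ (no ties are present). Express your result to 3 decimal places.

Rank a: 4, 5, 6, 2, 1, 3
Rank b: 3, 6, 5, 2, 1, 4
d = rank(a) − rank(b): 1, -1, 1, 0, 0, -1; Σd² = 4
ρ = 1 − 6Σd² / [n(n²−1)] = 1 − 6×4 / (6×35) = 1 − 24/210 ≈ 0.886

0.886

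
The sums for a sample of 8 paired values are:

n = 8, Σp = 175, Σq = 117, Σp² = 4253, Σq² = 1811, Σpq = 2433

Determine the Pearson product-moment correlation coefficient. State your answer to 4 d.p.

-0.6135

r = (nΣpq − ΣpΣq) / √[(nΣp² − (Σp)²)(nΣq² − (Σq)²)]
Numerator: 8×2433 − 175×117 = -1011
Denominator: √[(34024 − 30625)(14488 − 13689)] = √[3399 × 799] = 1647.9687
r = -1011 / 1647.9687 ≈ -0.6135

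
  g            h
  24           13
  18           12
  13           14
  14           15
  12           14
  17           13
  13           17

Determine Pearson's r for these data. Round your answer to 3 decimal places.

-0.580

n = 7, Σg = 111, Σh = 98, Σg² = 1867, Σh² = 1388, Σgh = 1530
nΣgh − ΣgΣh = 10710 − 10878 = -168
nΣg² − (Σg)² = 13069 − 12321 = 748; nΣh² − (Σh)² = 9716 − 9604 = 112
r = -168 / √(748 × 112) = -168 / 289.4408 ≈ -0.580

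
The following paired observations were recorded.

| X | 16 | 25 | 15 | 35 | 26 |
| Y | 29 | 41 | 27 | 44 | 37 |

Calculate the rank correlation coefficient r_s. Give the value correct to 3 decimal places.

0.900

Rank X: 2, 3, 1, 5, 4
Rank Y: 2, 4, 1, 5, 3
d = rank(X) − rank(Y): 0, -1, 0, 0, 1; Σd² = 2
ρ = 1 − 6Σd² / [n(n²−1)] = 1 − 6×2 / (5×24) = 1 − 12/120 ≈ 0.900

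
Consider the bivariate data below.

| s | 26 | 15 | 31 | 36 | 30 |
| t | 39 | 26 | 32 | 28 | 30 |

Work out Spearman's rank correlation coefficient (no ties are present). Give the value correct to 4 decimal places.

0.1000

Rank s: 2, 1, 4, 5, 3
Rank t: 5, 1, 4, 2, 3
d = rank(s) − rank(t): -3, 0, 0, 3, 0; Σd² = 18
ρ = 1 − 6Σd² / [n(n²−1)] = 1 − 6×18 / (5×24) = 1 − 108/120 ≈ 0.1000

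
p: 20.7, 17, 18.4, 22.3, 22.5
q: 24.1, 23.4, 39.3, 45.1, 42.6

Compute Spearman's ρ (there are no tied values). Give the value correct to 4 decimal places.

0.8000

Rank p: 3, 1, 2, 4, 5
Rank q: 2, 1, 3, 5, 4
d = rank(p) − rank(q): 1, 0, -1, -1, 1; Σd² = 4
ρ = 1 − 6Σd² / [n(n²−1)] = 1 − 6×4 / (5×24) = 1 − 24/120 ≈ 0.8000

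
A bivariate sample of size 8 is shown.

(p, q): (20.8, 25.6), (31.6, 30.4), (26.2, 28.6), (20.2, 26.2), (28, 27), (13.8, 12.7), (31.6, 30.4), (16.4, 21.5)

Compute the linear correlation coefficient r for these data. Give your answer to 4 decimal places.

0.8809

n = 8, Σp = 188.6, Σq = 202.4, Σp² = 4767.64, Σq² = 5360.62, Σpq = 5016.18
nΣpq − ΣpΣq = 40129.44 − 38172.64 = 1956.8
nΣp² − (Σp)² = 38141.12 − 35569.96 = 2571.16; nΣq² − (Σq)² = 42884.96 − 40965.76 = 1919.2
r = 1956.8 / √(2571.16 × 1919.2) = 1956.8 / 2221.3893 ≈ 0.8809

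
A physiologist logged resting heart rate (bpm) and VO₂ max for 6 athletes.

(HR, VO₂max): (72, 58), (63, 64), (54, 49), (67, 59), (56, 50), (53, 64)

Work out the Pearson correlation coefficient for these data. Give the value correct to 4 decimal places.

n = 6, Σx = 365, Σy = 344, Σx² = 22503, Σy² = 19938, Σxy = 20999
nΣxy − ΣxΣy = 125994 − 125560 = 434
nΣx² − (Σx)² = 135018 − 133225 = 1793; nΣy² − (Σy)² = 119628 − 118336 = 1292
r = 434 / √(1793 × 1292) = 434 / 1522.0237 ≈ 0.2851

0.2851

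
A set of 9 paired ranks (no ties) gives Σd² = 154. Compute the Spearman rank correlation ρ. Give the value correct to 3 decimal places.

-0.283

ρ = 1 − 6Σd² / [n(n²−1)] = 1 − 6×154 / (9×80)
  = 1 − 924/720 = 1 − 1.2833 ≈ -0.283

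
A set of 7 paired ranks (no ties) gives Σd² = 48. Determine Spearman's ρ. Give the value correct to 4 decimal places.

ρ = 1 − 6Σd² / [n(n²−1)] = 1 − 6×48 / (7×48)
  = 1 − 288/336 = 1 − 0.85714 ≈ 0.1429

0.1429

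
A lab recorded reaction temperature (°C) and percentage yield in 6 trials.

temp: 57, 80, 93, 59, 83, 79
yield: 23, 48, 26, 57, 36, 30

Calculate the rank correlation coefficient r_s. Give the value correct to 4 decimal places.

Rank temp: 1, 4, 6, 2, 5, 3
Rank yield: 1, 5, 2, 6, 4, 3
d = rank(temp) − rank(yield): 0, -1, 4, -4, 1, 0; Σd² = 34
ρ = 1 − 6Σd² / [n(n²−1)] = 1 − 6×34 / (6×35) = 1 − 204/210 ≈ 0.0286

0.0286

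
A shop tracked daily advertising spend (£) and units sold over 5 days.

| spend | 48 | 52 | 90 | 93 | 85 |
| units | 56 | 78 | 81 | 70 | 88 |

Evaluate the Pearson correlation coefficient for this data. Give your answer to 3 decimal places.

n = 5, Σx = 368, Σy = 373, Σx² = 28982, Σy² = 28425, Σxy = 28024
nΣxy − ΣxΣy = 140120 − 137264 = 2856
nΣx² − (Σx)² = 144910 − 135424 = 9486; nΣy² − (Σy)² = 142125 − 139129 = 2996
r = 2856 / √(9486 × 2996) = 2856 / 5331.0464 ≈ 0.536

0.536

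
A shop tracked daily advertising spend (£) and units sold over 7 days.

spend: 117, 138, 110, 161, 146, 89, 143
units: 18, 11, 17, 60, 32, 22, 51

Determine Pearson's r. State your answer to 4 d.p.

0.6589

n = 7, Σx = 904, Σy = 211, Σx² = 120440, Σy² = 8443, Σxy = 29077
nΣxy − ΣxΣy = 203539 − 190744 = 12795
nΣx² − (Σx)² = 843080 − 817216 = 25864; nΣy² − (Σy)² = 59101 − 44521 = 14580
r = 12795 / √(25864 × 14580) = 12795 / 19418.9886 ≈ 0.6589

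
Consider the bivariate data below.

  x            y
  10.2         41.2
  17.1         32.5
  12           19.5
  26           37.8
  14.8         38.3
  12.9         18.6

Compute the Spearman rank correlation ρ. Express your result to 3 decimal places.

Rank x: 1, 5, 2, 6, 4, 3
Rank y: 6, 3, 2, 4, 5, 1
d = rank(x) − rank(y): -5, 2, 0, 2, -1, 2; Σd² = 38
ρ = 1 − 6Σd² / [n(n²−1)] = 1 − 6×38 / (6×35) = 1 − 228/210 ≈ -0.086

-0.086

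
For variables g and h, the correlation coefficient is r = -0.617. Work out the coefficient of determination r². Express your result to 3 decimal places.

r² = (-0.617)² = 0.381

0.381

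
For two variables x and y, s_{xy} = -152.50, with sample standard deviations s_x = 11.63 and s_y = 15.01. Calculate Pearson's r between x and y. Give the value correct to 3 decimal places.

r = Cov(x,y) / (s_x · s_y) = -152.50 / (11.63 × 15.01)
  = -152.50 / 174.5663 ≈ -0.874

-0.874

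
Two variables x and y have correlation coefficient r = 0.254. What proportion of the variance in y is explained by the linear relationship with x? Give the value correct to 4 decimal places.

0.0645

r² = (0.254)² = 0.0645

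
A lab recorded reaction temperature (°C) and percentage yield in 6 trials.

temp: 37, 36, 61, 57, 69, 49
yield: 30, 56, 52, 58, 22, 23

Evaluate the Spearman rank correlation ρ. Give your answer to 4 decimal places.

-0.3714

Rank temp: 2, 1, 5, 4, 6, 3
Rank yield: 3, 5, 4, 6, 1, 2
d = rank(temp) − rank(yield): -1, -4, 1, -2, 5, 1; Σd² = 48
ρ = 1 − 6Σd² / [n(n²−1)] = 1 − 6×48 / (6×35) = 1 − 288/210 ≈ -0.3714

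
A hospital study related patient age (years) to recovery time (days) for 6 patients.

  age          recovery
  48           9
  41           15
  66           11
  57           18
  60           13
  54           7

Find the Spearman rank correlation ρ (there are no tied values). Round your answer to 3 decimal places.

0.029

Rank age: 2, 1, 6, 4, 5, 3
Rank recovery: 2, 5, 3, 6, 4, 1
d = rank(age) − rank(recovery): 0, -4, 3, -2, 1, 2; Σd² = 34
ρ = 1 − 6Σd² / [n(n²−1)] = 1 − 6×34 / (6×35) = 1 − 204/210 ≈ 0.029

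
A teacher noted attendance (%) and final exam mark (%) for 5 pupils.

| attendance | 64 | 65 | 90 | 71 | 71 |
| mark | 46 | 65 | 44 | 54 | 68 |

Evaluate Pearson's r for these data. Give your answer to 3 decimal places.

-0.458

n = 5, Σx = 361, Σy = 277, Σx² = 26503, Σy² = 15817, Σxy = 19791
nΣxy − ΣxΣy = 98955 − 99997 = -1042
nΣx² − (Σx)² = 132515 − 130321 = 2194; nΣy² − (Σy)² = 79085 − 76729 = 2356
r = -1042 / √(2194 × 2356) = -1042 / 2273.5576 ≈ -0.458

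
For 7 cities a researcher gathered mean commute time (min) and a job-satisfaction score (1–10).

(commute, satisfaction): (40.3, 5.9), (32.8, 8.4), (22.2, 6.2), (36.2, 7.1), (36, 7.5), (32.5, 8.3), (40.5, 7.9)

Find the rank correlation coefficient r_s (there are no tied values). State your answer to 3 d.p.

Rank commute: 6, 3, 1, 5, 4, 2, 7
Rank satisfaction: 1, 7, 2, 3, 4, 6, 5
d = rank(commute) − rank(satisfaction): 5, -4, -1, 2, 0, -4, 2; Σd² = 66
ρ = 1 − 6Σd² / [n(n²−1)] = 1 − 6×66 / (7×48) = 1 − 396/336 ≈ -0.179

-0.179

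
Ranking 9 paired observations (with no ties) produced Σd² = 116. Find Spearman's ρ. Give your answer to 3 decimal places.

0.033

ρ = 1 − 6Σd² / [n(n²−1)] = 1 − 6×116 / (9×80)
  = 1 − 696/720 = 1 − 0.9667 ≈ 0.033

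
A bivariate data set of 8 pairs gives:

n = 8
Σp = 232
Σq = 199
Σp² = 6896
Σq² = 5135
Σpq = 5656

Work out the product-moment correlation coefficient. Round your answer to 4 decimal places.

r = (nΣpq − ΣpΣq) / √[(nΣp² − (Σp)²)(nΣq² − (Σq)²)]
Numerator: 8×5656 − 232×199 = -920
Denominator: √[(55168 − 53824)(41080 − 39601)] = √[1344 × 1479] = 1409.8851
r = -920 / 1409.8851 ≈ -0.6525

-0.6525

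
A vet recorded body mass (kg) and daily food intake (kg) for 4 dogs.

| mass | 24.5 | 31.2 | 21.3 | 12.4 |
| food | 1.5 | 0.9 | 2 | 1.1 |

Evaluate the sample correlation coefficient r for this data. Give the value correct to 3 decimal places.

-0.163

n = 4, Σx = 89.4, Σy = 5.5, Σx² = 2181.14, Σy² = 8.27, Σxy = 121.07
nΣxy − ΣxΣy = 484.28 − 491.7 = -7.42
nΣx² − (Σx)² = 8724.56 − 7992.36 = 732.2; nΣy² − (Σy)² = 33.08 − 30.25 = 2.83
r = -7.42 / √(732.2 × 2.83) = -7.42 / 45.5206 ≈ -0.163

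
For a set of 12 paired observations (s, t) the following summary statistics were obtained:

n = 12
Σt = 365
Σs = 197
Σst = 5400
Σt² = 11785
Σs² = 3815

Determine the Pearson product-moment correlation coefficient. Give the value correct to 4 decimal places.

r = (nΣst − ΣsΣt) / √[(nΣs² − (Σs)²)(nΣt² − (Σt)²)]
Numerator: 12×5400 − 197×365 = -7105
Denominator: √[(45780 − 38809)(141420 − 133225)] = √[6971 × 8195] = 7558.2634
r = -7105 / 7558.2634 ≈ -0.9400

-0.9400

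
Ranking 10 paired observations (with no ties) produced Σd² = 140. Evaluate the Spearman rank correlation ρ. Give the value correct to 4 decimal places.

ρ = 1 − 6Σd² / [n(n²−1)] = 1 − 6×140 / (10×99)
  = 1 − 840/990 = 1 − 0.84848 ≈ 0.1515

0.1515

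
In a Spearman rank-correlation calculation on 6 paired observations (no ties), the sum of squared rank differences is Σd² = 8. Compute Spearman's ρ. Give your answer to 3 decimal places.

ρ = 1 − 6Σd² / [n(n²−1)] = 1 − 6×8 / (6×35)
  = 1 − 48/210 = 1 − 0.2286 ≈ 0.771

0.771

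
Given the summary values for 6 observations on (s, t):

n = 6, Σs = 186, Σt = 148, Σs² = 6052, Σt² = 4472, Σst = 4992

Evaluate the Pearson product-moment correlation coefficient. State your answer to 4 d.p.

0.8336

r = (nΣst − ΣsΣt) / √[(nΣs² − (Σs)²)(nΣt² − (Σt)²)]
Numerator: 6×4992 − 186×148 = 2424
Denominator: √[(36312 − 34596)(26832 − 21904)] = √[1716 × 4928] = 2907.9972
r = 2424 / 2907.9972 ≈ 0.8336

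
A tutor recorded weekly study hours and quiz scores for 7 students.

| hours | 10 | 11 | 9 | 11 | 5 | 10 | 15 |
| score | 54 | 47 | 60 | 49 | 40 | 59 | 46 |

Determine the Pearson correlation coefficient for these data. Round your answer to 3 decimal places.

0.118

n = 7, Σx = 71, Σy = 355, Σx² = 773, Σy² = 18323, Σxy = 3616
nΣxy − ΣxΣy = 25312 − 25205 = 107
nΣx² − (Σx)² = 5411 − 5041 = 370; nΣy² − (Σy)² = 128261 − 126025 = 2236
r = 107 / √(370 × 2236) = 107 / 909.5713 ≈ 0.118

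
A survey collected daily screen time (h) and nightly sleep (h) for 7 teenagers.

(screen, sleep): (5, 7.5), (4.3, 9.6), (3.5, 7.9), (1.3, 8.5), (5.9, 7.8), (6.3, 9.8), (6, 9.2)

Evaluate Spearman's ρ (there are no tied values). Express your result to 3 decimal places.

Rank screen: 4, 3, 2, 1, 5, 7, 6
Rank sleep: 1, 6, 3, 4, 2, 7, 5
d = rank(screen) − rank(sleep): 3, -3, -1, -3, 3, 0, 1; Σd² = 38
ρ = 1 − 6Σd² / [n(n²−1)] = 1 − 6×38 / (7×48) = 1 − 228/336 ≈ 0.321

0.321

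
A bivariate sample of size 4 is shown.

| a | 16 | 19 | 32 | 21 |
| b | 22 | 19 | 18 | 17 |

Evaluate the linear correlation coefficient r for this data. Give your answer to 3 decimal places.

-0.575

n = 4, Σa = 88, Σb = 76, Σa² = 2082, Σb² = 1458, Σab = 1646
nΣab − ΣaΣb = 6584 − 6688 = -104
nΣa² − (Σa)² = 8328 − 7744 = 584; nΣb² − (Σb)² = 5832 − 5776 = 56
r = -104 / √(584 × 56) = -104 / 180.8425 ≈ -0.575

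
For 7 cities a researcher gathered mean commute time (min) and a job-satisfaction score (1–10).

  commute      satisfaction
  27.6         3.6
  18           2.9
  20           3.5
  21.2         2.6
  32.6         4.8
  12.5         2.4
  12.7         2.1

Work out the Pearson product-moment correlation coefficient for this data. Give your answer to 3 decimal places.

n = 7, Σx = 144.6, Σy = 21.9, Σx² = 3315.5, Σy² = 73.59, Σxy = 489.83
nΣxy − ΣxΣy = 3428.81 − 3166.74 = 262.07
nΣx² − (Σx)² = 23208.5 − 20909.16 = 2299.34; nΣy² − (Σy)² = 515.13 − 479.61 = 35.52
r = 262.07 / √(2299.34 × 35.52) = 262.07 / 285.7841 ≈ 0.917

0.917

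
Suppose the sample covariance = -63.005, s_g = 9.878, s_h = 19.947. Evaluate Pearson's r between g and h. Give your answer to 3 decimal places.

r = Cov(g,h) / (s_g · s_h) = -63.005 / (9.878 × 19.947)
  = -63.005 / 197.0365 ≈ -0.320

-0.320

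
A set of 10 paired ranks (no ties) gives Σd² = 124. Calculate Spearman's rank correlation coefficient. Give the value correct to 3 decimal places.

ρ = 1 − 6Σd² / [n(n²−1)] = 1 − 6×124 / (10×99)
  = 1 − 744/990 = 1 − 0.7515 ≈ 0.248

0.248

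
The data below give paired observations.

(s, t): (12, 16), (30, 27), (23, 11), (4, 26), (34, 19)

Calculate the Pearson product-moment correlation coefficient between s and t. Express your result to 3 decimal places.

-0.102

n = 5, Σs = 103, Σt = 99, Σs² = 2745, Σt² = 2143, Σst = 2005
nΣst − ΣsΣt = 10025 − 10197 = -172
nΣs² − (Σs)² = 13725 − 10609 = 3116; nΣt² − (Σt)² = 10715 − 9801 = 914
r = -172 / √(3116 × 914) = -172 / 1687.6090 ≈ -0.102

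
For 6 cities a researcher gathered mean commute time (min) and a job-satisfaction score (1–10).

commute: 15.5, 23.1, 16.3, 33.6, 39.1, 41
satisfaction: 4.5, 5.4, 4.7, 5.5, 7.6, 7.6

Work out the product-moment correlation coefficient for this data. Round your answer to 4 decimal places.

0.9280

n = 6, Σx = 168.6, Σy = 35.3, Σx² = 5378.32, Σy² = 217.27, Σxy = 1064.66
nΣxy − ΣxΣy = 6387.96 − 5951.58 = 436.38
nΣx² − (Σx)² = 32269.92 − 28425.96 = 3843.96; nΣy² − (Σy)² = 1303.62 − 1246.09 = 57.53
r = 436.38 / √(3843.96 × 57.53) = 436.38 / 470.2585 ≈ 0.9280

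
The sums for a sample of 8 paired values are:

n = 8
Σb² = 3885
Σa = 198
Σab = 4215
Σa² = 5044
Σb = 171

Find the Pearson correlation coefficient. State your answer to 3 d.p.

-0.095

r = (nΣab − ΣaΣb) / √[(nΣa² − (Σa)²)(nΣb² − (Σb)²)]
Numerator: 8×4215 − 198×171 = -138
Denominator: √[(40352 − 39204)(31080 − 29241)] = √[1148 × 1839] = 1452.9873
r = -138 / 1452.9873 ≈ -0.095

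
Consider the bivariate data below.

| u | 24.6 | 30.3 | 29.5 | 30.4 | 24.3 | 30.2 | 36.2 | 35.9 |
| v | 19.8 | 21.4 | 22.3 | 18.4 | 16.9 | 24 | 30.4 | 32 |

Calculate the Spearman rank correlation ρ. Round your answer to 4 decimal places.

0.6667

Rank u: 2, 5, 3, 6, 1, 4, 8, 7
Rank v: 3, 4, 5, 2, 1, 6, 7, 8
d = rank(u) − rank(v): -1, 1, -2, 4, 0, -2, 1, -1; Σd² = 28
ρ = 1 − 6Σd² / [n(n²−1)] = 1 − 6×28 / (8×63) = 1 − 168/504 ≈ 0.6667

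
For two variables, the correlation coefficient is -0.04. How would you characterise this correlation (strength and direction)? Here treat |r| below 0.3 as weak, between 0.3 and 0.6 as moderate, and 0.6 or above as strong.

r = -0.04 < 0 so the relationship is negative.
|r| = 0.04, which falls in the weak range.

weak negative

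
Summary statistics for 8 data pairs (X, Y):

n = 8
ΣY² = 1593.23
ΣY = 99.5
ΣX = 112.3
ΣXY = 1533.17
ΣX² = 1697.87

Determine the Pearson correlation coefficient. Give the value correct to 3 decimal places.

0.656

r = (nΣXY − ΣXΣY) / √[(nΣX² − (ΣX)²)(nΣY² − (ΣY)²)]
Numerator: 8×1533.17 − 112.3×99.5 = 1091.51
Denominator: √[(13582.96 − 12611.29)(12745.84 − 9900.25)] = √[971.67 × 2845.59] = 1662.8212
r = 1091.51 / 1662.8212 ≈ 0.656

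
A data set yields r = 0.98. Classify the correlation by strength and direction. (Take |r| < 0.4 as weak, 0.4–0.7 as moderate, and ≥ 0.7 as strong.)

r = 0.98 > 0 so the relationship is positive.
|r| = 0.98, which falls in the strong range.

strong positive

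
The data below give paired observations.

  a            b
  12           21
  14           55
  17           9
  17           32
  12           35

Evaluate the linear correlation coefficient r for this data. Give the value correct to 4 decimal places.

-0.2894

n = 5, Σa = 72, Σb = 152, Σa² = 1062, Σb² = 5796, Σab = 2139
nΣab − ΣaΣb = 10695 − 10944 = -249
nΣa² − (Σa)² = 5310 − 5184 = 126; nΣb² − (Σb)² = 28980 − 23104 = 5876
r = -249 / √(126 × 5876) = -249 / 860.4510 ≈ -0.2894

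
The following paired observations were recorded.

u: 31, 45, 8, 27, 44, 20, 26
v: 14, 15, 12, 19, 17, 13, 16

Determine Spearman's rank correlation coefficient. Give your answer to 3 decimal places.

Rank u: 5, 7, 1, 4, 6, 2, 3
Rank v: 3, 4, 1, 7, 6, 2, 5
d = rank(u) − rank(v): 2, 3, 0, -3, 0, 0, -2; Σd² = 26
ρ = 1 − 6Σd² / [n(n²−1)] = 1 − 6×26 / (7×48) = 1 − 156/336 ≈ 0.536

0.536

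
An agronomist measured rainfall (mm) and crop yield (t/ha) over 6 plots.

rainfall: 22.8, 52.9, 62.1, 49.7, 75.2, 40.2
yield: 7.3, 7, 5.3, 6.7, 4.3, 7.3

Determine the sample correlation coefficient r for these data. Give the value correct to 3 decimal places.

n = 6, Σx = 302.9, Σy = 37.9, Σx² = 16915.83, Σy² = 247.05, Σxy = 1815.68
nΣxy − ΣxΣy = 10894.08 − 11479.91 = -585.83
nΣx² − (Σx)² = 101494.98 − 91748.41 = 9746.57; nΣy² − (Σy)² = 1482.3 − 1436.41 = 45.89
r = -585.83 / √(9746.57 × 45.89) = -585.83 / 668.7825 ≈ -0.876

-0.876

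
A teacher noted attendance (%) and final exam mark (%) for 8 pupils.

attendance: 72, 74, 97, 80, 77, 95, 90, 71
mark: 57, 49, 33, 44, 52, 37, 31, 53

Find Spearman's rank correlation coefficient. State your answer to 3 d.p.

-0.881

Rank attendance: 2, 3, 8, 5, 4, 7, 6, 1
Rank mark: 8, 5, 2, 4, 6, 3, 1, 7
d = rank(attendance) − rank(mark): -6, -2, 6, 1, -2, 4, 5, -6; Σd² = 158
ρ = 1 − 6Σd² / [n(n²−1)] = 1 − 6×158 / (8×63) = 1 − 948/504 ≈ -0.881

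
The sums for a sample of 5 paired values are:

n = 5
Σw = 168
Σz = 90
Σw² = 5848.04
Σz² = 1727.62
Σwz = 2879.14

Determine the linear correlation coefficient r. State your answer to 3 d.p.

-0.979

r = (nΣwz − ΣwΣz) / √[(nΣw² − (Σw)²)(nΣz² − (Σz)²)]
Numerator: 5×2879.14 − 168×90 = -724.3
Denominator: √[(29240.2 − 28224)(8638.1 − 8100)] = √[1016.2 × 538.1] = 739.4709
r = -724.3 / 739.4709 ≈ -0.979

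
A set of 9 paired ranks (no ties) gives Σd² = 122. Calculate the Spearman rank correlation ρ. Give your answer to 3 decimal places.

-0.017

ρ = 1 − 6Σd² / [n(n²−1)] = 1 − 6×122 / (9×80)
  = 1 − 732/720 = 1 − 1.0167 ≈ -0.017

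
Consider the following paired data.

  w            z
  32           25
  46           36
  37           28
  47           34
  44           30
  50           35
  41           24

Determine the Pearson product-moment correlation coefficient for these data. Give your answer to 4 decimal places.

n = 7, Σw = 297, Σz = 212, Σw² = 12835, Σz² = 6562, Σwz = 9144
nΣwz − ΣwΣz = 64008 − 62964 = 1044
nΣw² − (Σw)² = 89845 − 88209 = 1636; nΣz² − (Σz)² = 45934 − 44944 = 990
r = 1044 / √(1636 × 990) = 1044 / 1272.6508 ≈ 0.8203

0.8203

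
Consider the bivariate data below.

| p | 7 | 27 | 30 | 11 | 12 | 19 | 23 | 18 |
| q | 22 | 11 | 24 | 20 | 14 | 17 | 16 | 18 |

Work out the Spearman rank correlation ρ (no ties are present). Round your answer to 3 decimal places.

Rank p: 1, 7, 8, 2, 3, 5, 6, 4
Rank q: 7, 1, 8, 6, 2, 4, 3, 5
d = rank(p) − rank(q): -6, 6, 0, -4, 1, 1, 3, -1; Σd² = 100
ρ = 1 − 6Σd² / [n(n²−1)] = 1 − 6×100 / (8×63) = 1 − 600/504 ≈ -0.190

-0.190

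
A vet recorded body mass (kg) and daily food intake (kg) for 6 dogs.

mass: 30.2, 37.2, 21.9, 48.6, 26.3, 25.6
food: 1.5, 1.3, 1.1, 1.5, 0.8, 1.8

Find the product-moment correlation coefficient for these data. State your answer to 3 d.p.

n = 6, Σx = 189.8, Σy = 8, Σx² = 6484.5, Σy² = 11.28, Σxy = 257.77
nΣxy − ΣxΣy = 1546.62 − 1518.4 = 28.22
nΣx² − (Σx)² = 38907 − 36024.04 = 2882.96; nΣy² − (Σy)² = 67.68 − 64 = 3.68
r = 28.22 / √(2882.96 × 3.68) = 28.22 / 103.0014 ≈ 0.274

0.274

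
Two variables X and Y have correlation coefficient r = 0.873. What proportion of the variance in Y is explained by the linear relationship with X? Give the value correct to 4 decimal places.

r² = (0.873)² = 0.7621

0.7621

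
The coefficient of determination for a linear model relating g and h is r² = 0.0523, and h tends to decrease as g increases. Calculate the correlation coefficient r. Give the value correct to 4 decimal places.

-0.2287

|r| = √0.0523 = 0.2287
The association is negative, so r = −0.2287.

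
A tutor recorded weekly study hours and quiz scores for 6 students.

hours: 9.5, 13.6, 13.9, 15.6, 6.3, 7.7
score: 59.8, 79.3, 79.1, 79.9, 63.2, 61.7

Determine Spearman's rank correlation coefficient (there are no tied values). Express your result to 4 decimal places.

Rank hours: 3, 4, 5, 6, 1, 2
Rank score: 1, 5, 4, 6, 3, 2
d = rank(hours) − rank(score): 2, -1, 1, 0, -2, 0; Σd² = 10
ρ = 1 − 6Σd² / [n(n²−1)] = 1 − 6×10 / (6×35) = 1 − 60/210 ≈ 0.7143

0.7143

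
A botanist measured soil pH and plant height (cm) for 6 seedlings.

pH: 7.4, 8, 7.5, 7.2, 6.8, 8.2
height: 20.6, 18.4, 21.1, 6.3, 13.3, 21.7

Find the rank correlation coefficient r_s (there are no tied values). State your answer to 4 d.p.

Rank pH: 3, 5, 4, 2, 1, 6
Rank height: 4, 3, 5, 1, 2, 6
d = rank(pH) − rank(height): -1, 2, -1, 1, -1, 0; Σd² = 8
ρ = 1 − 6Σd² / [n(n²−1)] = 1 − 6×8 / (6×35) = 1 − 48/210 ≈ 0.7714

0.7714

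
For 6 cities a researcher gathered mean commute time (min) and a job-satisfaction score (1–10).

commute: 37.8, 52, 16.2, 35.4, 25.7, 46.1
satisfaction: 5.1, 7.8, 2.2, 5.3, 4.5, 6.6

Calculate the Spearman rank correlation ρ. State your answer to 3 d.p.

Rank commute: 4, 6, 1, 3, 2, 5
Rank satisfaction: 3, 6, 1, 4, 2, 5
d = rank(commute) − rank(satisfaction): 1, 0, 0, -1, 0, 0; Σd² = 2
ρ = 1 − 6Σd² / [n(n²−1)] = 1 − 6×2 / (6×35) = 1 − 12/210 ≈ 0.943

0.943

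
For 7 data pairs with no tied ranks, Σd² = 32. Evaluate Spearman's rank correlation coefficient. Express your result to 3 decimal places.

0.429

ρ = 1 − 6Σd² / [n(n²−1)] = 1 − 6×32 / (7×48)
  = 1 − 192/336 = 1 − 0.5714 ≈ 0.429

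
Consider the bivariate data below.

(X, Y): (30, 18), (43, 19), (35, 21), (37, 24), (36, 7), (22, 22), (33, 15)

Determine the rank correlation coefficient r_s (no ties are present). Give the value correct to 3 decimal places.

0.036

Rank X: 2, 7, 4, 6, 5, 1, 3
Rank Y: 3, 4, 5, 7, 1, 6, 2
d = rank(X) − rank(Y): -1, 3, -1, -1, 4, -5, 1; Σd² = 54
ρ = 1 − 6Σd² / [n(n²−1)] = 1 − 6×54 / (7×48) = 1 − 324/336 ≈ 0.036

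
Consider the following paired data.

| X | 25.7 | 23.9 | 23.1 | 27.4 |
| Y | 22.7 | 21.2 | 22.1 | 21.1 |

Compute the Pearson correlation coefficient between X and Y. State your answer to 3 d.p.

-0.218

n = 4, ΣX = 100.1, ΣY = 87.1, ΣX² = 2516.07, ΣY² = 1898.35, ΣXY = 2178.72
nΣXY − ΣXΣY = 8714.88 − 8718.71 = -3.83
nΣX² − (ΣX)² = 10064.28 − 10020.01 = 44.27; nΣY² − (ΣY)² = 7593.4 − 7586.41 = 6.99
r = -3.83 / √(44.27 × 6.99) = -3.83 / 17.5911 ≈ -0.218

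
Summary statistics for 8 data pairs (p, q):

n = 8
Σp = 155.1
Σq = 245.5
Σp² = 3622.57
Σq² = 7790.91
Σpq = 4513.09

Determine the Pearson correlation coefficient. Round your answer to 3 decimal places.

r = (nΣpq − ΣpΣq) / √[(nΣp² − (Σp)²)(nΣq² − (Σq)²)]
Numerator: 8×4513.09 − 155.1×245.5 = -1972.33
Denominator: √[(28980.56 − 24056.01)(62327.28 − 60270.25)] = √[4924.55 × 2057.03] = 3182.7578
r = -1972.33 / 3182.7578 ≈ -0.620

-0.620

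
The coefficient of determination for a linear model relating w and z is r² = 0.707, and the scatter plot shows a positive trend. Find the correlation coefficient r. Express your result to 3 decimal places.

|r| = √0.707 = 0.841
The association is positive, so r = 0.841.

0.841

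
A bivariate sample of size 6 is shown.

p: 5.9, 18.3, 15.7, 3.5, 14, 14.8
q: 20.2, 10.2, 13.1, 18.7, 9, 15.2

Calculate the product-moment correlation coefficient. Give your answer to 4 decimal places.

n = 6, Σp = 72.2, Σq = 86.4, Σp² = 1043.48, Σq² = 1345.42, Σpq = 927.92
nΣpq − ΣpΣq = 5567.52 − 6238.08 = -670.56
nΣp² − (Σp)² = 6260.88 − 5212.84 = 1048.04; nΣq² − (Σq)² = 8072.52 − 7464.96 = 607.56
r = -670.56 / √(1048.04 × 607.56) = -670.56 / 797.9644 ≈ -0.8403

-0.8403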